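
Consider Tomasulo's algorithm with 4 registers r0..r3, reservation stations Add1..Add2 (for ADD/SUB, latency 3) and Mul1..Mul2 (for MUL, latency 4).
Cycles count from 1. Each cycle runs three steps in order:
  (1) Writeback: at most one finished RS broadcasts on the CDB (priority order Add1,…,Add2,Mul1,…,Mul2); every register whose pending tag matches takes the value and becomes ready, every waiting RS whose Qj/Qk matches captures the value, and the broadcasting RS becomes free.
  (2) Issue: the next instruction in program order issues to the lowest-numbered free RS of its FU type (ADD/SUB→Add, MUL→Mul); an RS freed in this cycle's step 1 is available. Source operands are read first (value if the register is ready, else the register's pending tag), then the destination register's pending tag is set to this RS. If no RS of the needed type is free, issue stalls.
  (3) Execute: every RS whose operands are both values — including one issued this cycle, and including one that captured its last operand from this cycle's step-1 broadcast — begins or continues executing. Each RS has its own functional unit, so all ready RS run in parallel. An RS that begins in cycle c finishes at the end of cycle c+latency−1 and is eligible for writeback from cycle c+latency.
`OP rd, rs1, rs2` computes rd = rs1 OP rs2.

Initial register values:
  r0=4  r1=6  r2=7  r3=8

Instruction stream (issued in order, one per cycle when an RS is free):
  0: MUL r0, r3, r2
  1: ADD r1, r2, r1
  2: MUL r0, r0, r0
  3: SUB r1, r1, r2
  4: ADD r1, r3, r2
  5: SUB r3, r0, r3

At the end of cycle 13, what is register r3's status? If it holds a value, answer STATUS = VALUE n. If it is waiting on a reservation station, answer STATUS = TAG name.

cycle 1: issue MUL r0<-Mul1 // r0:Mul1,r1:6,r2:7,r3:8
cycle 2: issue ADD r1<-Add1 // r0:Mul1,r1:Add1,r2:7,r3:8
cycle 3: issue MUL r0<-Mul2 // r0:Mul2,r1:Add1,r2:7,r3:8
cycle 4: issue SUB r1<-Add2 // r0:Mul2,r1:Add2,r2:7,r3:8
cycle 5: CDB Add1=13; issue ADD r1<-Add1 // r0:Mul2,r1:Add1,r2:7,r3:8
cycle 6: CDB Mul1=56; stall // r0:Mul2,r1:Add1,r2:7,r3:8
cycle 7: stall // r0:Mul2,r1:Add1,r2:7,r3:8
cycle 8: CDB Add1=15; issue SUB r3<-Add1 // r0:Mul2,r1:15,r2:7,r3:Add1
cycle 9: CDB Add2=6 // r0:Mul2,r1:15,r2:7,r3:Add1
cycle 10: CDB Mul2=3136 // r0:3136,r1:15,r2:7,r3:Add1
cycle 11: - // r0:3136,r1:15,r2:7,r3:Add1
cycle 12: - // r0:3136,r1:15,r2:7,r3:Add1
cycle 13: CDB Add1=3128 // r0:3136,r1:15,r2:7,r3:3128

STATUS = VALUE 3128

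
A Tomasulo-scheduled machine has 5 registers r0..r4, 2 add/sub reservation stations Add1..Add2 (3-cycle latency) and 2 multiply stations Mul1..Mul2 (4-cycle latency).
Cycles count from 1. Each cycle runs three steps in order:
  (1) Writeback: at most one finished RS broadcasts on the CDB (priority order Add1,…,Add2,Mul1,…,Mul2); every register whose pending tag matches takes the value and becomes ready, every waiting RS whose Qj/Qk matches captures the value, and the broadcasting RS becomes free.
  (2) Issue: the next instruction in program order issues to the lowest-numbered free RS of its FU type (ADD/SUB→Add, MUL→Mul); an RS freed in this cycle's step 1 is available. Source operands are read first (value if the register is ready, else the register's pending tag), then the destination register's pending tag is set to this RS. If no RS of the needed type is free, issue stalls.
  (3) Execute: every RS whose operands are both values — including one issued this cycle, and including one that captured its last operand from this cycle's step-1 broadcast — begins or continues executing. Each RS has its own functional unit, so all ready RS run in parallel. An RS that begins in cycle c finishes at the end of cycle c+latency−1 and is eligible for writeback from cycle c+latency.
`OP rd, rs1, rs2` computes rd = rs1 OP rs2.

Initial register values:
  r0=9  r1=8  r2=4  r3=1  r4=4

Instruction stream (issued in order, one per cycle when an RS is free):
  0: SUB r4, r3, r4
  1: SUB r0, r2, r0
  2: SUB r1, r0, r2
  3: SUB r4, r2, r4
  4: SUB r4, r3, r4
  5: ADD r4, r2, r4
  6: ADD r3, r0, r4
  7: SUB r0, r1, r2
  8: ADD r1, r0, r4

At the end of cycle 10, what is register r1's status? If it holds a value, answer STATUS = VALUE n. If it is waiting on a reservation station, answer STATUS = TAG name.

cycle 1: issue SUB r4<-Add1 // r0:9,r1:8,r2:4,r3:1,r4:Add1
cycle 2: issue SUB r0<-Add2 // r0:Add2,r1:8,r2:4,r3:1,r4:Add1
cycle 3: stall // r0:Add2,r1:8,r2:4,r3:1,r4:Add1
cycle 4: CDB Add1=-3; issue SUB r1<-Add1 // r0:Add2,r1:Add1,r2:4,r3:1,r4:-3
cycle 5: CDB Add2=-5; issue SUB r4<-Add2 // r0:-5,r1:Add1,r2:4,r3:1,r4:Add2
cycle 6: stall // r0:-5,r1:Add1,r2:4,r3:1,r4:Add2
cycle 7: stall // r0:-5,r1:Add1,r2:4,r3:1,r4:Add2
cycle 8: CDB Add1=-9; issue SUB r4<-Add1 // r0:-5,r1:-9,r2:4,r3:1,r4:Add1
cycle 9: CDB Add2=7; issue ADD r4<-Add2 // r0:-5,r1:-9,r2:4,r3:1,r4:Add2
cycle 10: stall // r0:-5,r1:-9,r2:4,r3:1,r4:Add2

STATUS = VALUE -9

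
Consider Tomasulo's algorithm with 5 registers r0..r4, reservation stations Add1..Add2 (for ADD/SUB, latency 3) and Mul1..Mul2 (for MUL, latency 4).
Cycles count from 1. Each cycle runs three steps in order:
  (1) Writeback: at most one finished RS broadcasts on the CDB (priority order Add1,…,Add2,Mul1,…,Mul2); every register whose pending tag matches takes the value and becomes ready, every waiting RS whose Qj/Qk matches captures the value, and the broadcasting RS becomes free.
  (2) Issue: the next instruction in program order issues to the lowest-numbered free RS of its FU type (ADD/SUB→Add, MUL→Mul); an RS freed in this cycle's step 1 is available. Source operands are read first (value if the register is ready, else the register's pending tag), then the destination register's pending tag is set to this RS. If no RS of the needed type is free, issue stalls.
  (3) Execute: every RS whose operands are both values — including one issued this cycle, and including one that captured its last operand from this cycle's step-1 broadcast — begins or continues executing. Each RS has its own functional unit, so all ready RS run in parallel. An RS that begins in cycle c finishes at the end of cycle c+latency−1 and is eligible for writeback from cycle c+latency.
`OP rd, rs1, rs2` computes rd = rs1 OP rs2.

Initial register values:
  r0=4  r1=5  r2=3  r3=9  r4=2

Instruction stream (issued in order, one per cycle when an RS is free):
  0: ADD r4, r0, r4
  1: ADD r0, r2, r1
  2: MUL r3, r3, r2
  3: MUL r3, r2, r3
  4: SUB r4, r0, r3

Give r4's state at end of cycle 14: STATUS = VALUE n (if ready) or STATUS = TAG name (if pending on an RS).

cycle 1: issue ADD r4<-Add1 // r0:4,r1:5,r2:3,r3:9,r4:Add1
cycle 2: issue ADD r0<-Add2 // r0:Add2,r1:5,r2:3,r3:9,r4:Add1
cycle 3: issue MUL r3<-Mul1 // r0:Add2,r1:5,r2:3,r3:Mul1,r4:Add1
cycle 4: CDB Add1=6; issue MUL r3<-Mul2 // r0:Add2,r1:5,r2:3,r3:Mul2,r4:6
cycle 5: CDB Add2=8; issue SUB r4<-Add1 // r0:8,r1:5,r2:3,r3:Mul2,r4:Add1
cycle 6: - // r0:8,r1:5,r2:3,r3:Mul2,r4:Add1
cycle 7: CDB Mul1=27 // r0:8,r1:5,r2:3,r3:Mul2,r4:Add1
cycle 8: - // r0:8,r1:5,r2:3,r3:Mul2,r4:Add1
cycle 9: - // r0:8,r1:5,r2:3,r3:Mul2,r4:Add1
cycle 10: - // r0:8,r1:5,r2:3,r3:Mul2,r4:Add1
cycle 11: CDB Mul2=81 // r0:8,r1:5,r2:3,r3:81,r4:Add1
cycle 12: - // r0:8,r1:5,r2:3,r3:81,r4:Add1
cycle 13: - // r0:8,r1:5,r2:3,r3:81,r4:Add1
cycle 14: CDB Add1=-73 // r0:8,r1:5,r2:3,r3:81,r4:-73

STATUS = VALUE -73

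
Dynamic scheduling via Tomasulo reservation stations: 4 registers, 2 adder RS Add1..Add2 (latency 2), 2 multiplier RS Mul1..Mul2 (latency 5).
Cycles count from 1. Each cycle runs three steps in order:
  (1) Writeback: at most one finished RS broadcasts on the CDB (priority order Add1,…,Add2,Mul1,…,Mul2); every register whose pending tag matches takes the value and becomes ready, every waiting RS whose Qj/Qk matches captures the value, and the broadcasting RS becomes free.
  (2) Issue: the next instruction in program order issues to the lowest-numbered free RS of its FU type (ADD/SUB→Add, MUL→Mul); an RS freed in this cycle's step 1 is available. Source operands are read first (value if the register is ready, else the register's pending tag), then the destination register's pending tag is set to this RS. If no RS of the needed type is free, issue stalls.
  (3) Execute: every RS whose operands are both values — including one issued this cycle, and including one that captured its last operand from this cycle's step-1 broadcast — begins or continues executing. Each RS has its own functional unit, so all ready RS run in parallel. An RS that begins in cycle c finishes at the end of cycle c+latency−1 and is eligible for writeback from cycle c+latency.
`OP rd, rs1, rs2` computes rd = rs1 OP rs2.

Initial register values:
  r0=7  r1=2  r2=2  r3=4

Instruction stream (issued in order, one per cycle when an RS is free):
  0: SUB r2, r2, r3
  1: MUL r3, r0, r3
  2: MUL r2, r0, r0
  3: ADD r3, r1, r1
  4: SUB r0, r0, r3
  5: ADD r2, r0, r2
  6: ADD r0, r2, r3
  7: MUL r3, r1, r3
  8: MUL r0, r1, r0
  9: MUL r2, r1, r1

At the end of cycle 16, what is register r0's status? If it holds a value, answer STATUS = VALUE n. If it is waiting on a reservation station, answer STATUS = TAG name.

STATUS = TAG Mul2

c1: issue SUB r2<-Add1 | r0:7,r1:2,r2:Add1,r3:4
c2: issue MUL r3<-Mul1 | r0:7,r1:2,r2:Add1,r3:Mul1
c3: CDB Add1=-2; issue MUL r2<-Mul2 | r0:7,r1:2,r2:Mul2,r3:Mul1
c4: issue ADD r3<-Add1 | r0:7,r1:2,r2:Mul2,r3:Add1
c5: issue SUB r0<-Add2 | r0:Add2,r1:2,r2:Mul2,r3:Add1
c6: CDB Add1=4; issue ADD r2<-Add1 | r0:Add2,r1:2,r2:Add1,r3:4
c7: CDB Mul1=28; stall | r0:Add2,r1:2,r2:Add1,r3:4
c8: CDB Add2=3; issue ADD r0<-Add2 | r0:Add2,r1:2,r2:Add1,r3:4
c9: CDB Mul2=49; issue MUL r3<-Mul1 | r0:Add2,r1:2,r2:Add1,r3:Mul1
c10: issue MUL r0<-Mul2 | r0:Mul2,r1:2,r2:Add1,r3:Mul1
c11: CDB Add1=52; stall | r0:Mul2,r1:2,r2:52,r3:Mul1
c12: stall | r0:Mul2,r1:2,r2:52,r3:Mul1
c13: CDB Add2=56; stall | r0:Mul2,r1:2,r2:52,r3:Mul1
c14: CDB Mul1=8; issue MUL r2<-Mul1 | r0:Mul2,r1:2,r2:Mul1,r3:8
c15: - | r0:Mul2,r1:2,r2:Mul1,r3:8
c16: - | r0:Mul2,r1:2,r2:Mul1,r3:8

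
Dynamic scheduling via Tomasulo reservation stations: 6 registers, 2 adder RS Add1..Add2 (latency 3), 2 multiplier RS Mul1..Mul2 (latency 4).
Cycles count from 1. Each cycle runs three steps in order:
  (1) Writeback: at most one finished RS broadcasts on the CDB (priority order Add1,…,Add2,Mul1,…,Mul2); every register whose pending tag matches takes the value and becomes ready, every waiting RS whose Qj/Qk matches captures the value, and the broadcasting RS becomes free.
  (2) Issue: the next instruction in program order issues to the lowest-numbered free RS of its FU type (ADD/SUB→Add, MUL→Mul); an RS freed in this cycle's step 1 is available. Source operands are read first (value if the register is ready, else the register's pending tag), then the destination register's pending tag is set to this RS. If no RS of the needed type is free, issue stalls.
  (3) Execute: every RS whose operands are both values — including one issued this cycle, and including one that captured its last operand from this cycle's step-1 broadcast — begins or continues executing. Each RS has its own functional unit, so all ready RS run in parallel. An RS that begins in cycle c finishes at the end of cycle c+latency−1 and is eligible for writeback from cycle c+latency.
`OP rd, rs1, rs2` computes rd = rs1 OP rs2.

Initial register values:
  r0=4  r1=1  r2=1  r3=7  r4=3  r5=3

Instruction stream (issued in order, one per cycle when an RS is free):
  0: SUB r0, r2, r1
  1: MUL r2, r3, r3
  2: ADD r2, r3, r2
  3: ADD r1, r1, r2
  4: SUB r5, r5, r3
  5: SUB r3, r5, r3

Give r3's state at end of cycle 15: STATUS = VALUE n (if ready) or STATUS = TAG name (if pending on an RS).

STATUS = TAG Add1

c1: issue SUB r0<-Add1 | r0:Add1,r1:1,r2:1,r3:7,r4:3,r5:3
c2: issue MUL r2<-Mul1 | r0:Add1,r1:1,r2:Mul1,r3:7,r4:3,r5:3
c3: issue ADD r2<-Add2 | r0:Add1,r1:1,r2:Add2,r3:7,r4:3,r5:3
c4: CDB Add1=0; issue ADD r1<-Add1 | r0:0,r1:Add1,r2:Add2,r3:7,r4:3,r5:3
c5: stall | r0:0,r1:Add1,r2:Add2,r3:7,r4:3,r5:3
c6: CDB Mul1=49; stall | r0:0,r1:Add1,r2:Add2,r3:7,r4:3,r5:3
c7: stall | r0:0,r1:Add1,r2:Add2,r3:7,r4:3,r5:3
c8: stall | r0:0,r1:Add1,r2:Add2,r3:7,r4:3,r5:3
c9: CDB Add2=56; issue SUB r5<-Add2 | r0:0,r1:Add1,r2:56,r3:7,r4:3,r5:Add2
c10: stall | r0:0,r1:Add1,r2:56,r3:7,r4:3,r5:Add2
c11: stall | r0:0,r1:Add1,r2:56,r3:7,r4:3,r5:Add2
c12: CDB Add1=57; issue SUB r3<-Add1 | r0:0,r1:57,r2:56,r3:Add1,r4:3,r5:Add2
c13: CDB Add2=-4 | r0:0,r1:57,r2:56,r3:Add1,r4:3,r5:-4
c14: - | r0:0,r1:57,r2:56,r3:Add1,r4:3,r5:-4
c15: - | r0:0,r1:57,r2:56,r3:Add1,r4:3,r5:-4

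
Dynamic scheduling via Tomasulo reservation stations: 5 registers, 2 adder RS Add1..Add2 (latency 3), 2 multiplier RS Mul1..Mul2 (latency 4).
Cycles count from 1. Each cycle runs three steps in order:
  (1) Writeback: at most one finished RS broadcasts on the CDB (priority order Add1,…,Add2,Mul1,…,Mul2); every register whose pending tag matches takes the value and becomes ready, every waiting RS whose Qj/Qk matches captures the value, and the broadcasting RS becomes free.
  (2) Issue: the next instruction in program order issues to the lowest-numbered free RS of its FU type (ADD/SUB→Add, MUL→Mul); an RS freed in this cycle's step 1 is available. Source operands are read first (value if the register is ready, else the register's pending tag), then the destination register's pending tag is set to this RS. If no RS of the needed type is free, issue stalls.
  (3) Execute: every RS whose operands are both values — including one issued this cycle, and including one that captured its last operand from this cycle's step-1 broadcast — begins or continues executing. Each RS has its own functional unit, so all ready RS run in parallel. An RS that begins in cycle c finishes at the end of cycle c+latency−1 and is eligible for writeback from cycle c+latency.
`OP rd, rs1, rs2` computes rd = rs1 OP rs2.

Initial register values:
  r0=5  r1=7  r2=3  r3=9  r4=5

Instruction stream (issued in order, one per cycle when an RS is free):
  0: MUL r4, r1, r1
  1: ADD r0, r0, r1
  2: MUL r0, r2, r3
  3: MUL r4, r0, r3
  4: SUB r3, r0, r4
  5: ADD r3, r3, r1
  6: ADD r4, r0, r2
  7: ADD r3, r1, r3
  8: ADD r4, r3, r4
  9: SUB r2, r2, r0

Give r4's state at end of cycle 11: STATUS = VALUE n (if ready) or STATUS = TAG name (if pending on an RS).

c1: issue MUL r4<-Mul1 | r0:5,r1:7,r2:3,r3:9,r4:Mul1
c2: issue ADD r0<-Add1 | r0:Add1,r1:7,r2:3,r3:9,r4:Mul1
c3: issue MUL r0<-Mul2 | r0:Mul2,r1:7,r2:3,r3:9,r4:Mul1
c4: stall | r0:Mul2,r1:7,r2:3,r3:9,r4:Mul1
c5: CDB Add1=12; stall | r0:Mul2,r1:7,r2:3,r3:9,r4:Mul1
c6: CDB Mul1=49; issue MUL r4<-Mul1 | r0:Mul2,r1:7,r2:3,r3:9,r4:Mul1
c7: CDB Mul2=27; issue SUB r3<-Add1 | r0:27,r1:7,r2:3,r3:Add1,r4:Mul1
c8: issue ADD r3<-Add2 | r0:27,r1:7,r2:3,r3:Add2,r4:Mul1
c9: stall | r0:27,r1:7,r2:3,r3:Add2,r4:Mul1
c10: stall | r0:27,r1:7,r2:3,r3:Add2,r4:Mul1
c11: CDB Mul1=243; stall | r0:27,r1:7,r2:3,r3:Add2,r4:243

STATUS = VALUE 243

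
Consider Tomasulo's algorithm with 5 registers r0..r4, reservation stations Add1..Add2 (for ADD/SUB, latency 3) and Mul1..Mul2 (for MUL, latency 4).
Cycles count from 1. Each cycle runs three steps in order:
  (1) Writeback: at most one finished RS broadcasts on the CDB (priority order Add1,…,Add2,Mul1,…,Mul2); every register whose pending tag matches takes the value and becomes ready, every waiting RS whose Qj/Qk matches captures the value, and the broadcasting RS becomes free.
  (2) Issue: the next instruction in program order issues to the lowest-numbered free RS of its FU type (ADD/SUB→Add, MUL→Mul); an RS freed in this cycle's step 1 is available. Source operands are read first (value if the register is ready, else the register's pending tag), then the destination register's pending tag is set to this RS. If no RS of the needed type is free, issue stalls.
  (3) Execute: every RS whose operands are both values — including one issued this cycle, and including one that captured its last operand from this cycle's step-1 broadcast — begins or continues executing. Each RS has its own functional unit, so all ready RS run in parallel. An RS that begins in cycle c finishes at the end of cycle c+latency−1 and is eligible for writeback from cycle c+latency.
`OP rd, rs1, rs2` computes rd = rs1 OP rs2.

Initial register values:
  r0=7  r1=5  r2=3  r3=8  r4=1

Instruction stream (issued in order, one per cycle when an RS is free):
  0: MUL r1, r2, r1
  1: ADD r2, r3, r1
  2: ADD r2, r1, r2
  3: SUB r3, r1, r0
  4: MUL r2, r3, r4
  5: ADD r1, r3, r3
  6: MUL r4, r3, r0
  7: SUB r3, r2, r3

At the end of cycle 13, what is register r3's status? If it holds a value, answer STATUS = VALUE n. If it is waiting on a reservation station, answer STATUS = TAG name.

STATUS = TAG Add2

cycle 1: issue MUL r1<-Mul1 // r0:7,r1:Mul1,r2:3,r3:8,r4:1
cycle 2: issue ADD r2<-Add1 // r0:7,r1:Mul1,r2:Add1,r3:8,r4:1
cycle 3: issue ADD r2<-Add2 // r0:7,r1:Mul1,r2:Add2,r3:8,r4:1
cycle 4: stall // r0:7,r1:Mul1,r2:Add2,r3:8,r4:1
cycle 5: CDB Mul1=15; stall // r0:7,r1:15,r2:Add2,r3:8,r4:1
cycle 6: stall // r0:7,r1:15,r2:Add2,r3:8,r4:1
cycle 7: stall // r0:7,r1:15,r2:Add2,r3:8,r4:1
cycle 8: CDB Add1=23; issue SUB r3<-Add1 // r0:7,r1:15,r2:Add2,r3:Add1,r4:1
cycle 9: issue MUL r2<-Mul1 // r0:7,r1:15,r2:Mul1,r3:Add1,r4:1
cycle 10: stall // r0:7,r1:15,r2:Mul1,r3:Add1,r4:1
cycle 11: CDB Add1=8; issue ADD r1<-Add1 // r0:7,r1:Add1,r2:Mul1,r3:8,r4:1
cycle 12: CDB Add2=38; issue MUL r4<-Mul2 // r0:7,r1:Add1,r2:Mul1,r3:8,r4:Mul2
cycle 13: issue SUB r3<-Add2 // r0:7,r1:Add1,r2:Mul1,r3:Add2,r4:Mul2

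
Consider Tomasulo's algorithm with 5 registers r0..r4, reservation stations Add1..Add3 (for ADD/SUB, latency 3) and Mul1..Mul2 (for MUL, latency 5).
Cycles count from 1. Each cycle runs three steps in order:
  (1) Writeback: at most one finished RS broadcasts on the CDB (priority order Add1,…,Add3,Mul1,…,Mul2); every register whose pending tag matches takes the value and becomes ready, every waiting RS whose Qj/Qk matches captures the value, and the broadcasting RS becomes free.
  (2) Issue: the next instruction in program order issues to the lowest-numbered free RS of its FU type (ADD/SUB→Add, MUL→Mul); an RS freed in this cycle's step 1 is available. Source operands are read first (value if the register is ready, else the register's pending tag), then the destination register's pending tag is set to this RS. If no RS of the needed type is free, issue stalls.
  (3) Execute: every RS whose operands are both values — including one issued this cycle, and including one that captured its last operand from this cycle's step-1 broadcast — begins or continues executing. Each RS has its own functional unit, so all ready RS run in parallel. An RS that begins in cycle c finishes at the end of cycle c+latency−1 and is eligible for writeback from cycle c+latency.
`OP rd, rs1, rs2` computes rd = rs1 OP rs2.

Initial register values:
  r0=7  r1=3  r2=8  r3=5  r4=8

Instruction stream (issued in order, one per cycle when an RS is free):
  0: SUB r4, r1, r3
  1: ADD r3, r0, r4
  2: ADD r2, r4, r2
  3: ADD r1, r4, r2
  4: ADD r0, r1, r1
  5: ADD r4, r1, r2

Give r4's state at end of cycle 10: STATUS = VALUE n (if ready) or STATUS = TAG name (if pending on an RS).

STATUS = TAG Add3

  c1: issue SUB r4<-Add1  regs: r0:7,r1:3,r2:8,r3:5,r4:Add1
  c2: issue ADD r3<-Add2  regs: r0:7,r1:3,r2:8,r3:Add2,r4:Add1
  c3: issue ADD r2<-Add3  regs: r0:7,r1:3,r2:Add3,r3:Add2,r4:Add1
  c4: CDB Add1=-2; issue ADD r1<-Add1  regs: r0:7,r1:Add1,r2:Add3,r3:Add2,r4:-2
  c5: stall  regs: r0:7,r1:Add1,r2:Add3,r3:Add2,r4:-2
  c6: stall  regs: r0:7,r1:Add1,r2:Add3,r3:Add2,r4:-2
  c7: CDB Add2=5; issue ADD r0<-Add2  regs: r0:Add2,r1:Add1,r2:Add3,r3:5,r4:-2
  c8: CDB Add3=6; issue ADD r4<-Add3  regs: r0:Add2,r1:Add1,r2:6,r3:5,r4:Add3
  c9: -  regs: r0:Add2,r1:Add1,r2:6,r3:5,r4:Add3
  c10: -  regs: r0:Add2,r1:Add1,r2:6,r3:5,r4:Add3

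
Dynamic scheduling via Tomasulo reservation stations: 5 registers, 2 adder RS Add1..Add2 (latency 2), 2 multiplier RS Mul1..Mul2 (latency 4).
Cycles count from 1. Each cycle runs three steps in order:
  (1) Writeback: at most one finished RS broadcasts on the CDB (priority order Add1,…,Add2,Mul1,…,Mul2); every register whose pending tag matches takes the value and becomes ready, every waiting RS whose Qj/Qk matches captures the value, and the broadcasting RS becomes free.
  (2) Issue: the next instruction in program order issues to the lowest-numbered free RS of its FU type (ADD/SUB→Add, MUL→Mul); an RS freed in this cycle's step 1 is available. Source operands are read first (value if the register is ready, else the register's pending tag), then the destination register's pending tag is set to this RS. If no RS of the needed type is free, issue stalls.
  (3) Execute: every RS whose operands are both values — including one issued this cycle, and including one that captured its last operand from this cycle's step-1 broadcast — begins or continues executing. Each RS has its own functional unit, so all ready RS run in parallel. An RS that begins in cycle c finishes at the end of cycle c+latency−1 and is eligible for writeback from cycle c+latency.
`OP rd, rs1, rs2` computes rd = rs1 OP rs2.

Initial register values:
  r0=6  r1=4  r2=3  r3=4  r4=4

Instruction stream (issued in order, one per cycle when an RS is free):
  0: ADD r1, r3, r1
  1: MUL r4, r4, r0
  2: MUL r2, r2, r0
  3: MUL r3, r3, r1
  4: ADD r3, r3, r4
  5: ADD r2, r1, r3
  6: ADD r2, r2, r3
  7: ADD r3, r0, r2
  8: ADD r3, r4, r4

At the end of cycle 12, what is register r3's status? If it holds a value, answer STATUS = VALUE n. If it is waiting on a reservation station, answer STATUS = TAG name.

STATUS = VALUE 56

  c1: issue ADD r1<-Add1  regs: r0:6,r1:Add1,r2:3,r3:4,r4:4
  c2: issue MUL r4<-Mul1  regs: r0:6,r1:Add1,r2:3,r3:4,r4:Mul1
  c3: CDB Add1=8; issue MUL r2<-Mul2  regs: r0:6,r1:8,r2:Mul2,r3:4,r4:Mul1
  c4: stall  regs: r0:6,r1:8,r2:Mul2,r3:4,r4:Mul1
  c5: stall  regs: r0:6,r1:8,r2:Mul2,r3:4,r4:Mul1
  c6: CDB Mul1=24; issue MUL r3<-Mul1  regs: r0:6,r1:8,r2:Mul2,r3:Mul1,r4:24
  c7: CDB Mul2=18; issue ADD r3<-Add1  regs: r0:6,r1:8,r2:18,r3:Add1,r4:24
  c8: issue ADD r2<-Add2  regs: r0:6,r1:8,r2:Add2,r3:Add1,r4:24
  c9: stall  regs: r0:6,r1:8,r2:Add2,r3:Add1,r4:24
  c10: CDB Mul1=32; stall  regs: r0:6,r1:8,r2:Add2,r3:Add1,r4:24
  c11: stall  regs: r0:6,r1:8,r2:Add2,r3:Add1,r4:24
  c12: CDB Add1=56; issue ADD r2<-Add1  regs: r0:6,r1:8,r2:Add1,r3:56,r4:24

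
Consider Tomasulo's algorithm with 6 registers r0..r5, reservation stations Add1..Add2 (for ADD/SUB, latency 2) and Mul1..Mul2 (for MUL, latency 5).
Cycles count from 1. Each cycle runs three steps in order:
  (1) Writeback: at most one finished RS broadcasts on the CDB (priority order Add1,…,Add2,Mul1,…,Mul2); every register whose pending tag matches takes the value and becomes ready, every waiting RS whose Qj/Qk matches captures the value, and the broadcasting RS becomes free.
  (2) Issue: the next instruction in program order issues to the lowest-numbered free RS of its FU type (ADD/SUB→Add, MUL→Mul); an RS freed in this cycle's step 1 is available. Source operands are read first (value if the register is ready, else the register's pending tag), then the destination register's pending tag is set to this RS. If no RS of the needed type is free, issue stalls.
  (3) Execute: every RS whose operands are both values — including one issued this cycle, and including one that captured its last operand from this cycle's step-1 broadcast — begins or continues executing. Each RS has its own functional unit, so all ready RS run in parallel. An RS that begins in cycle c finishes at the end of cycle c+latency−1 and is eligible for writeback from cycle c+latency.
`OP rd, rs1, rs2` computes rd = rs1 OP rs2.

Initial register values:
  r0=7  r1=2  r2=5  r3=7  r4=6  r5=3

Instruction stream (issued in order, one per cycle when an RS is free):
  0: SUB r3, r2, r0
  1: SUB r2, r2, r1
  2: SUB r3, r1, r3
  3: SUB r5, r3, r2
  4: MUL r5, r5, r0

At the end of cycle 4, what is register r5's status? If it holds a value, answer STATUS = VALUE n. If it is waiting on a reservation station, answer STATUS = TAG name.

STATUS = TAG Add2

  c1: issue SUB r3<-Add1  regs: r0:7,r1:2,r2:5,r3:Add1,r4:6,r5:3
  c2: issue SUB r2<-Add2  regs: r0:7,r1:2,r2:Add2,r3:Add1,r4:6,r5:3
  c3: CDB Add1=-2; issue SUB r3<-Add1  regs: r0:7,r1:2,r2:Add2,r3:Add1,r4:6,r5:3
  c4: CDB Add2=3; issue SUB r5<-Add2  regs: r0:7,r1:2,r2:3,r3:Add1,r4:6,r5:Add2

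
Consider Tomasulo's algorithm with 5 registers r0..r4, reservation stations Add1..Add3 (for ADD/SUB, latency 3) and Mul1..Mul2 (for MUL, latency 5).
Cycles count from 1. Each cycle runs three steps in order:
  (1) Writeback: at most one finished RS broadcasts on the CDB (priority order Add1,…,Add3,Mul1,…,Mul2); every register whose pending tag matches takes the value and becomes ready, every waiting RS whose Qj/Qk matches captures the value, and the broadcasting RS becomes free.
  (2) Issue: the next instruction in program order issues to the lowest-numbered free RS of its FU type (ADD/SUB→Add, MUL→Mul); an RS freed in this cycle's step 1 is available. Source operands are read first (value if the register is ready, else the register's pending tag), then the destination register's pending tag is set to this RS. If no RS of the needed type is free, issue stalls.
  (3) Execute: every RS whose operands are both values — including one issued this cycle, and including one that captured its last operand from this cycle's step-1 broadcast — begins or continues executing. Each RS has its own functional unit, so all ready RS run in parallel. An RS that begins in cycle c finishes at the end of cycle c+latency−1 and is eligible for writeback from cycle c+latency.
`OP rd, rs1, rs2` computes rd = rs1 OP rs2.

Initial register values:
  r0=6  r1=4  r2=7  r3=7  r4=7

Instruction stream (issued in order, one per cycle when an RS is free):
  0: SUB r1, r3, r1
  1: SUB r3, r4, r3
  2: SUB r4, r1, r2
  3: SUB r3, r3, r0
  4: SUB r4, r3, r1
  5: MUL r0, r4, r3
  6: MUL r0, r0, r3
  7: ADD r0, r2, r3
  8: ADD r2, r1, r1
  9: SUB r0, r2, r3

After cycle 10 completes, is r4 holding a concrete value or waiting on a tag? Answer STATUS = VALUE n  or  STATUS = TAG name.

STATUS = TAG Add2

c1: issue SUB r1<-Add1 | r0:6,r1:Add1,r2:7,r3:7,r4:7
c2: issue SUB r3<-Add2 | r0:6,r1:Add1,r2:7,r3:Add2,r4:7
c3: issue SUB r4<-Add3 | r0:6,r1:Add1,r2:7,r3:Add2,r4:Add3
c4: CDB Add1=3; issue SUB r3<-Add1 | r0:6,r1:3,r2:7,r3:Add1,r4:Add3
c5: CDB Add2=0; issue SUB r4<-Add2 | r0:6,r1:3,r2:7,r3:Add1,r4:Add2
c6: issue MUL r0<-Mul1 | r0:Mul1,r1:3,r2:7,r3:Add1,r4:Add2
c7: CDB Add3=-4; issue MUL r0<-Mul2 | r0:Mul2,r1:3,r2:7,r3:Add1,r4:Add2
c8: CDB Add1=-6; issue ADD r0<-Add1 | r0:Add1,r1:3,r2:7,r3:-6,r4:Add2
c9: issue ADD r2<-Add3 | r0:Add1,r1:3,r2:Add3,r3:-6,r4:Add2
c10: stall | r0:Add1,r1:3,r2:Add3,r3:-6,r4:Add2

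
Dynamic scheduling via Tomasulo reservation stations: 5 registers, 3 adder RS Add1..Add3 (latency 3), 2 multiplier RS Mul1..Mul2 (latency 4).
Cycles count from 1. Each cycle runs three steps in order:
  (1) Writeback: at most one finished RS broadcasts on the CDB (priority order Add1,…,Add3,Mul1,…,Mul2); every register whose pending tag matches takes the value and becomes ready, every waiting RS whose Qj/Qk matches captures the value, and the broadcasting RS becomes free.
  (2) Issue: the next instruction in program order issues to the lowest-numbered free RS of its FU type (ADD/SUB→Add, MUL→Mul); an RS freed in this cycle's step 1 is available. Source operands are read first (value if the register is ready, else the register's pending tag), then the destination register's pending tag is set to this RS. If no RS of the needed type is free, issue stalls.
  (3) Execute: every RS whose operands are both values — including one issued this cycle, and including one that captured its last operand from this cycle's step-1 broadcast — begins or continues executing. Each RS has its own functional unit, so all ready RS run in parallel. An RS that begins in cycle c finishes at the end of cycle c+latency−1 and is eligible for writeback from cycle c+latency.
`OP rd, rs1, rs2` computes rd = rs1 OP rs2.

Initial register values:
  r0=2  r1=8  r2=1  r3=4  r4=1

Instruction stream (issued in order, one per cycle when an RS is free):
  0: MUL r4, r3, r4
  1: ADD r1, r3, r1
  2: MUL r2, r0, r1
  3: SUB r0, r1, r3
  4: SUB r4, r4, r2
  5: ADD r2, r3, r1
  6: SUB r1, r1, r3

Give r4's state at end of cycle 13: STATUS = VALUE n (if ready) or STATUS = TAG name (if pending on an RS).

c1: issue MUL r4<-Mul1 | r0:2,r1:8,r2:1,r3:4,r4:Mul1
c2: issue ADD r1<-Add1 | r0:2,r1:Add1,r2:1,r3:4,r4:Mul1
c3: issue MUL r2<-Mul2 | r0:2,r1:Add1,r2:Mul2,r3:4,r4:Mul1
c4: issue SUB r0<-Add2 | r0:Add2,r1:Add1,r2:Mul2,r3:4,r4:Mul1
c5: CDB Add1=12; issue SUB r4<-Add1 | r0:Add2,r1:12,r2:Mul2,r3:4,r4:Add1
c6: CDB Mul1=4; issue ADD r2<-Add3 | r0:Add2,r1:12,r2:Add3,r3:4,r4:Add1
c7: stall | r0:Add2,r1:12,r2:Add3,r3:4,r4:Add1
c8: CDB Add2=8; issue SUB r1<-Add2 | r0:8,r1:Add2,r2:Add3,r3:4,r4:Add1
c9: CDB Add3=16 | r0:8,r1:Add2,r2:16,r3:4,r4:Add1
c10: CDB Mul2=24 | r0:8,r1:Add2,r2:16,r3:4,r4:Add1
c11: CDB Add2=8 | r0:8,r1:8,r2:16,r3:4,r4:Add1
c12: - | r0:8,r1:8,r2:16,r3:4,r4:Add1
c13: CDB Add1=-20 | r0:8,r1:8,r2:16,r3:4,r4:-20

STATUS = VALUE -20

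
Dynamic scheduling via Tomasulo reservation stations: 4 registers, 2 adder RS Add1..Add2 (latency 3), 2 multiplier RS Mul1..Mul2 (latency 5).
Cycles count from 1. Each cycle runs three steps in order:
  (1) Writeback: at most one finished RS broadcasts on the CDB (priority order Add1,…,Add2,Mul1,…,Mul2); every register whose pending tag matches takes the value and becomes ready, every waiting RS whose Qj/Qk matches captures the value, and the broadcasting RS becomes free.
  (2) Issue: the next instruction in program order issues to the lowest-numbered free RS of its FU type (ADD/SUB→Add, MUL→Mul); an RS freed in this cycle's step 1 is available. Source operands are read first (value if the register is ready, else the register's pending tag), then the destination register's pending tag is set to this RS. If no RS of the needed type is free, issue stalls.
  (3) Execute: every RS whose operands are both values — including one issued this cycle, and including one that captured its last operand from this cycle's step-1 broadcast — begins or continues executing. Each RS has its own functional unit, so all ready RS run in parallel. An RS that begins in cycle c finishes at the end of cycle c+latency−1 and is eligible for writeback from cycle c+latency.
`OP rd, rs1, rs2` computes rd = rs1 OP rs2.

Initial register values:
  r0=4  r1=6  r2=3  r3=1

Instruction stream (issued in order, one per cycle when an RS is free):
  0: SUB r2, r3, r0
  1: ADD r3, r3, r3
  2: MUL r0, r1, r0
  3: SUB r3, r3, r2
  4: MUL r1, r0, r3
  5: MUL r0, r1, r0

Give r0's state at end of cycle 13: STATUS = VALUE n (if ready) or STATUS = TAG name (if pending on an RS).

cycle 1: issue SUB r2<-Add1 // r0:4,r1:6,r2:Add1,r3:1
cycle 2: issue ADD r3<-Add2 // r0:4,r1:6,r2:Add1,r3:Add2
cycle 3: issue MUL r0<-Mul1 // r0:Mul1,r1:6,r2:Add1,r3:Add2
cycle 4: CDB Add1=-3; issue SUB r3<-Add1 // r0:Mul1,r1:6,r2:-3,r3:Add1
cycle 5: CDB Add2=2; issue MUL r1<-Mul2 // r0:Mul1,r1:Mul2,r2:-3,r3:Add1
cycle 6: stall // r0:Mul1,r1:Mul2,r2:-3,r3:Add1
cycle 7: stall // r0:Mul1,r1:Mul2,r2:-3,r3:Add1
cycle 8: CDB Add1=5; stall // r0:Mul1,r1:Mul2,r2:-3,r3:5
cycle 9: CDB Mul1=24; issue MUL r0<-Mul1 // r0:Mul1,r1:Mul2,r2:-3,r3:5
cycle 10: - // r0:Mul1,r1:Mul2,r2:-3,r3:5
cycle 11: - // r0:Mul1,r1:Mul2,r2:-3,r3:5
cycle 12: - // r0:Mul1,r1:Mul2,r2:-3,r3:5
cycle 13: - // r0:Mul1,r1:Mul2,r2:-3,r3:5

STATUS = TAG Mul1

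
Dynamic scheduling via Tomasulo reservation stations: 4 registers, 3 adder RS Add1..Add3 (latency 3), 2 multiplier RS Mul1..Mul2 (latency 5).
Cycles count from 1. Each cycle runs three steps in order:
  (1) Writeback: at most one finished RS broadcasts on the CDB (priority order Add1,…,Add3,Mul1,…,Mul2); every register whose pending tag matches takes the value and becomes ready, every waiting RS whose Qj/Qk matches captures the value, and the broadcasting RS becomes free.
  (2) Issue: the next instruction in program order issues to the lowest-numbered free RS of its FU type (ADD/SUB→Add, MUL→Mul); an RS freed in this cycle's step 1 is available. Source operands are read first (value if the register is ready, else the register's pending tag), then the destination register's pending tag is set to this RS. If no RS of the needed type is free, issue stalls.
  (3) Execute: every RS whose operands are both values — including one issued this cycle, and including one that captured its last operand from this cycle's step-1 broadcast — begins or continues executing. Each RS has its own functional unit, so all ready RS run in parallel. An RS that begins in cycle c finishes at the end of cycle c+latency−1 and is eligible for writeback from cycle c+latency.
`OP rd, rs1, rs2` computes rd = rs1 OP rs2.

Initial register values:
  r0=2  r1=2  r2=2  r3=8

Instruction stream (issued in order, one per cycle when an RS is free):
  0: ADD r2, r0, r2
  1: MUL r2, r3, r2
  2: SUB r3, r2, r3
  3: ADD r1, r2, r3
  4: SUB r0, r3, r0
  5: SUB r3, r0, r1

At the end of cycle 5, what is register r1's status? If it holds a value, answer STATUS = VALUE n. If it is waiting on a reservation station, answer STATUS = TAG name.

STATUS = TAG Add1

  c1: issue ADD r2<-Add1  regs: r0:2,r1:2,r2:Add1,r3:8
  c2: issue MUL r2<-Mul1  regs: r0:2,r1:2,r2:Mul1,r3:8
  c3: issue SUB r3<-Add2  regs: r0:2,r1:2,r2:Mul1,r3:Add2
  c4: CDB Add1=4; issue ADD r1<-Add1  regs: r0:2,r1:Add1,r2:Mul1,r3:Add2
  c5: issue SUB r0<-Add3  regs: r0:Add3,r1:Add1,r2:Mul1,r3:Add2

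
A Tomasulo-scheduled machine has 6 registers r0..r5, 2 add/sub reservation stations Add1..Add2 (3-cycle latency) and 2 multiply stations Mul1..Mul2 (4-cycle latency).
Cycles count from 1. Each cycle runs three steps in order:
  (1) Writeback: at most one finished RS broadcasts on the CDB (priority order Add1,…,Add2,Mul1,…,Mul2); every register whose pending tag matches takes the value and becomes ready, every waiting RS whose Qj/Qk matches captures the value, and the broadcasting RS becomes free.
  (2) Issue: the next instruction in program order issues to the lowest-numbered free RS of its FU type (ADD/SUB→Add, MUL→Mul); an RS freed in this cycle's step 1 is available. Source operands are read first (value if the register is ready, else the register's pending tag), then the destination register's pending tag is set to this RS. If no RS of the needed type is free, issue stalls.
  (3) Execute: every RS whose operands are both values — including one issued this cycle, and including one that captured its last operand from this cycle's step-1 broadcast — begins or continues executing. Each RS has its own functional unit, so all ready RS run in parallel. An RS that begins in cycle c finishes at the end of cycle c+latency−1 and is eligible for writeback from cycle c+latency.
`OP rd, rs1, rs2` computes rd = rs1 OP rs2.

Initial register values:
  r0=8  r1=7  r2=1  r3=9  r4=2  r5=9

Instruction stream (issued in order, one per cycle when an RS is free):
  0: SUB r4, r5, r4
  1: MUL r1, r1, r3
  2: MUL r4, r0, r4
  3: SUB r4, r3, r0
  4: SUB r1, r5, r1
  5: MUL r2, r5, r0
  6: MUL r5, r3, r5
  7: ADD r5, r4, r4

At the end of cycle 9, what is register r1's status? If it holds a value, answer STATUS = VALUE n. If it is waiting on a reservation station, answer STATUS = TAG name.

  c1: issue SUB r4<-Add1  regs: r0:8,r1:7,r2:1,r3:9,r4:Add1,r5:9
  c2: issue MUL r1<-Mul1  regs: r0:8,r1:Mul1,r2:1,r3:9,r4:Add1,r5:9
  c3: issue MUL r4<-Mul2  regs: r0:8,r1:Mul1,r2:1,r3:9,r4:Mul2,r5:9
  c4: CDB Add1=7; issue SUB r4<-Add1  regs: r0:8,r1:Mul1,r2:1,r3:9,r4:Add1,r5:9
  c5: issue SUB r1<-Add2  regs: r0:8,r1:Add2,r2:1,r3:9,r4:Add1,r5:9
  c6: CDB Mul1=63; issue MUL r2<-Mul1  regs: r0:8,r1:Add2,r2:Mul1,r3:9,r4:Add1,r5:9
  c7: CDB Add1=1; stall  regs: r0:8,r1:Add2,r2:Mul1,r3:9,r4:1,r5:9
  c8: CDB Mul2=56; issue MUL r5<-Mul2  regs: r0:8,r1:Add2,r2:Mul1,r3:9,r4:1,r5:Mul2
  c9: CDB Add2=-54; issue ADD r5<-Add1  regs: r0:8,r1:-54,r2:Mul1,r3:9,r4:1,r5:Add1

STATUS = VALUE -54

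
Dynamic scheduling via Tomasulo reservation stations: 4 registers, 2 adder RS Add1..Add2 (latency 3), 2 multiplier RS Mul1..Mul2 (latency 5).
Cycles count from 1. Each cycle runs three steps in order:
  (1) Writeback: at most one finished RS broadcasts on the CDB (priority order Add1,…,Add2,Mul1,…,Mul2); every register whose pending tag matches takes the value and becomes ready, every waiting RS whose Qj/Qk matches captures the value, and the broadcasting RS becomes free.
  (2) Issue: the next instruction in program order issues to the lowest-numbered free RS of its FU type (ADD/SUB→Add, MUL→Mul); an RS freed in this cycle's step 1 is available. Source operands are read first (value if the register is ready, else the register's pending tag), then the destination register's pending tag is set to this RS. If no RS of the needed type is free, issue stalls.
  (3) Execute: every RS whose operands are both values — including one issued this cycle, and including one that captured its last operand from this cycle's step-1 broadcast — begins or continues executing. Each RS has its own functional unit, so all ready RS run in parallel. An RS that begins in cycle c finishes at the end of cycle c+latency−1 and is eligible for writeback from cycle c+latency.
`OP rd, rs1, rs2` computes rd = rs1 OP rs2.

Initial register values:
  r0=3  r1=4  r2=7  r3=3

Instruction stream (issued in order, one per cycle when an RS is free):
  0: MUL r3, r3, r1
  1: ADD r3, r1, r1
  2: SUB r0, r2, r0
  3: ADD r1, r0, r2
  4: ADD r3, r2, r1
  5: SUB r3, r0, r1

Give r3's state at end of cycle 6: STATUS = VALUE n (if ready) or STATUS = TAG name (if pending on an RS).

  c1: issue MUL r3<-Mul1  regs: r0:3,r1:4,r2:7,r3:Mul1
  c2: issue ADD r3<-Add1  regs: r0:3,r1:4,r2:7,r3:Add1
  c3: issue SUB r0<-Add2  regs: r0:Add2,r1:4,r2:7,r3:Add1
  c4: stall  regs: r0:Add2,r1:4,r2:7,r3:Add1
  c5: CDB Add1=8; issue ADD r1<-Add1  regs: r0:Add2,r1:Add1,r2:7,r3:8
  c6: CDB Add2=4; issue ADD r3<-Add2  regs: r0:4,r1:Add1,r2:7,r3:Add2

STATUS = TAG Add2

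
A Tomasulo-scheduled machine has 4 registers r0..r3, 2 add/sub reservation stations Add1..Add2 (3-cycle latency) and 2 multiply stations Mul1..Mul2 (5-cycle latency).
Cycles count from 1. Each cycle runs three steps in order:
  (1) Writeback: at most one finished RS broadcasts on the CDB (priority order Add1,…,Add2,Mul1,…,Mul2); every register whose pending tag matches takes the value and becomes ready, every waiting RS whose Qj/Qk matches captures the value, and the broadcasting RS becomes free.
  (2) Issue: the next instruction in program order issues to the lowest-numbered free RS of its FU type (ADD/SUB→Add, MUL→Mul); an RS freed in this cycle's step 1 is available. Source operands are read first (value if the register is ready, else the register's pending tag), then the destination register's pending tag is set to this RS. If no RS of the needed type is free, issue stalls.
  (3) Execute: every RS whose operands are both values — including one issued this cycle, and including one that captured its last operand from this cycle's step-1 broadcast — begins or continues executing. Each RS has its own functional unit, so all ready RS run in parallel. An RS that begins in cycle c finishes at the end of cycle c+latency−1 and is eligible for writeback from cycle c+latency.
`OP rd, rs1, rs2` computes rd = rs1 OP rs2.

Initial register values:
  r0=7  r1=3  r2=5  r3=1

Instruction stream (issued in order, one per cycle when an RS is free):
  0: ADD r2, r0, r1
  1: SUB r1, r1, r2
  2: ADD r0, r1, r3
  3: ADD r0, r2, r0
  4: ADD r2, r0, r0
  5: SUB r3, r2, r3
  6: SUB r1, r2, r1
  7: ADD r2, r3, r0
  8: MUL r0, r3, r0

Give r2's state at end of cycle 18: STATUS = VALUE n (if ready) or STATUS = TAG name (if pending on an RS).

  c1: issue ADD r2<-Add1  regs: r0:7,r1:3,r2:Add1,r3:1
  c2: issue SUB r1<-Add2  regs: r0:7,r1:Add2,r2:Add1,r3:1
  c3: stall  regs: r0:7,r1:Add2,r2:Add1,r3:1
  c4: CDB Add1=10; issue ADD r0<-Add1  regs: r0:Add1,r1:Add2,r2:10,r3:1
  c5: stall  regs: r0:Add1,r1:Add2,r2:10,r3:1
  c6: stall  regs: r0:Add1,r1:Add2,r2:10,r3:1
  c7: CDB Add2=-7; issue ADD r0<-Add2  regs: r0:Add2,r1:-7,r2:10,r3:1
  c8: stall  regs: r0:Add2,r1:-7,r2:10,r3:1
  c9: stall  regs: r0:Add2,r1:-7,r2:10,r3:1
  c10: CDB Add1=-6; issue ADD r2<-Add1  regs: r0:Add2,r1:-7,r2:Add1,r3:1
  c11: stall  regs: r0:Add2,r1:-7,r2:Add1,r3:1
  c12: stall  regs: r0:Add2,r1:-7,r2:Add1,r3:1
  c13: CDB Add2=4; issue SUB r3<-Add2  regs: r0:4,r1:-7,r2:Add1,r3:Add2
  c14: stall  regs: r0:4,r1:-7,r2:Add1,r3:Add2
  c15: stall  regs: r0:4,r1:-7,r2:Add1,r3:Add2
  c16: CDB Add1=8; issue SUB r1<-Add1  regs: r0:4,r1:Add1,r2:8,r3:Add2
  c17: stall  regs: r0:4,r1:Add1,r2:8,r3:Add2
  c18: stall  regs: r0:4,r1:Add1,r2:8,r3:Add2

STATUS = VALUE 8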